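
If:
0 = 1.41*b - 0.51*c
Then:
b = 0.361702127659574*c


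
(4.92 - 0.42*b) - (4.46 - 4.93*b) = 4.51*b + 0.46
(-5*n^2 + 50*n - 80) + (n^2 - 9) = -4*n^2 + 50*n - 89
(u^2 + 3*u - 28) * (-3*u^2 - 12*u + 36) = -3*u^4 - 21*u^3 + 84*u^2 + 444*u - 1008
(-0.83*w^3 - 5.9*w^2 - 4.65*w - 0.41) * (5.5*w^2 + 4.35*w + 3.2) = -4.565*w^5 - 36.0605*w^4 - 53.896*w^3 - 41.3625*w^2 - 16.6635*w - 1.312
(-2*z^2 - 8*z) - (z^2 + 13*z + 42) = -3*z^2 - 21*z - 42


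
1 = 1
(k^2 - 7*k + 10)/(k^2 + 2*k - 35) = (k - 2)/(k + 7)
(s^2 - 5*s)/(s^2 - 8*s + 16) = s*(s - 5)/(s^2 - 8*s + 16)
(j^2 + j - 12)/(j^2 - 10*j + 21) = (j + 4)/(j - 7)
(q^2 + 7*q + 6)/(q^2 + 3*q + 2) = (q + 6)/(q + 2)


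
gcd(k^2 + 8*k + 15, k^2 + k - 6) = k + 3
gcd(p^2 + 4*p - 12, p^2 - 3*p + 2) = p - 2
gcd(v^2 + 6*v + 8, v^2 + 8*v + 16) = v + 4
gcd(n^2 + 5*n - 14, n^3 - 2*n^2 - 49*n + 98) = n^2 + 5*n - 14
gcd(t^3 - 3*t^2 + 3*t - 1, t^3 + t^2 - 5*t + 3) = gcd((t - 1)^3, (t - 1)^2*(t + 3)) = t^2 - 2*t + 1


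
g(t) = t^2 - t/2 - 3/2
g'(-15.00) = -30.50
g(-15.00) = 231.00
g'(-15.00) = -30.50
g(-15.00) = 231.00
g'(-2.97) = -6.44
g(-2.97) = 8.81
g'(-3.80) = -8.10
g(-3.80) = 14.84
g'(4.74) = 8.98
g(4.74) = 18.60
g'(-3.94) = -8.38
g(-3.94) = 15.99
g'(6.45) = 12.40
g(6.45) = 36.88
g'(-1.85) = -4.20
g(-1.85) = 2.85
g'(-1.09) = -2.68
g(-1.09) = 0.23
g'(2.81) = 5.12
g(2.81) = 4.99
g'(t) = 2*t - 1/2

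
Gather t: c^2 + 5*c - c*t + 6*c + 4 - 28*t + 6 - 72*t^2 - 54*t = c^2 + 11*c - 72*t^2 + t*(-c - 82) + 10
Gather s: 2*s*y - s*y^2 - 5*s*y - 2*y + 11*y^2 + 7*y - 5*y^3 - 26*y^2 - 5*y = s*(-y^2 - 3*y) - 5*y^3 - 15*y^2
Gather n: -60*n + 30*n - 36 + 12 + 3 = -30*n - 21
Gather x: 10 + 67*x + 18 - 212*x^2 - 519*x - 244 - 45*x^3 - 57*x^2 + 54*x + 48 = -45*x^3 - 269*x^2 - 398*x - 168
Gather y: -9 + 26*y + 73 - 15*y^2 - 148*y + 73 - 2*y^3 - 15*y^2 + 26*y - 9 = -2*y^3 - 30*y^2 - 96*y + 128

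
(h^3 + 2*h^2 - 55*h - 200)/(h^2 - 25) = (h^2 - 3*h - 40)/(h - 5)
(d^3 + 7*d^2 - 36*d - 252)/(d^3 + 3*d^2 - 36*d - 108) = (d + 7)/(d + 3)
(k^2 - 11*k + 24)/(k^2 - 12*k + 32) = (k - 3)/(k - 4)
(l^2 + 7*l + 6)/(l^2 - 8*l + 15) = (l^2 + 7*l + 6)/(l^2 - 8*l + 15)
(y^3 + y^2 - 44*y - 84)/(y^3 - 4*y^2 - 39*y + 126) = (y + 2)/(y - 3)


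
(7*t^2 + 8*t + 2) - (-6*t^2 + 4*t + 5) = 13*t^2 + 4*t - 3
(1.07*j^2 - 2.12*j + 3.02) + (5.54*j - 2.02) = 1.07*j^2 + 3.42*j + 1.0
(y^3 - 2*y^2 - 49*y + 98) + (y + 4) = y^3 - 2*y^2 - 48*y + 102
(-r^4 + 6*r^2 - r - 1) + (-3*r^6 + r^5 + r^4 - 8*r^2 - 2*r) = -3*r^6 + r^5 - 2*r^2 - 3*r - 1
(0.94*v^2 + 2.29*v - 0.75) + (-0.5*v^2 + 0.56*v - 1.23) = 0.44*v^2 + 2.85*v - 1.98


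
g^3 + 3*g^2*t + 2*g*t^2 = g*(g + t)*(g + 2*t)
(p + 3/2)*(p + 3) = p^2 + 9*p/2 + 9/2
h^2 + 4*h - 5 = (h - 1)*(h + 5)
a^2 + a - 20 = (a - 4)*(a + 5)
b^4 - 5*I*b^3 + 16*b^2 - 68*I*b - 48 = (b - 6*I)*(b - 2*I)*(b - I)*(b + 4*I)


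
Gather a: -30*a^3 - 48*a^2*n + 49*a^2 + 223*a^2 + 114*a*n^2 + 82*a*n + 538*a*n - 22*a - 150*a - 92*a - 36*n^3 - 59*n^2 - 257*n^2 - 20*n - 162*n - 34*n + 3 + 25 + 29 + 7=-30*a^3 + a^2*(272 - 48*n) + a*(114*n^2 + 620*n - 264) - 36*n^3 - 316*n^2 - 216*n + 64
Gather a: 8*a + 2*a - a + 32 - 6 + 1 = 9*a + 27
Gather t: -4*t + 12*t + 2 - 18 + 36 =8*t + 20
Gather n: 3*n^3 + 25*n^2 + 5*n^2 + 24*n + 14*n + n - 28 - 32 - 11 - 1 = 3*n^3 + 30*n^2 + 39*n - 72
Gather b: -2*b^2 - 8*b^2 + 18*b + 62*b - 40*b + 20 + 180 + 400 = -10*b^2 + 40*b + 600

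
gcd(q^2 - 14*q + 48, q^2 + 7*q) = 1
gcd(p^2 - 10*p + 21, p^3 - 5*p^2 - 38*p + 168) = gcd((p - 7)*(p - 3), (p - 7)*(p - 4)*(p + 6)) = p - 7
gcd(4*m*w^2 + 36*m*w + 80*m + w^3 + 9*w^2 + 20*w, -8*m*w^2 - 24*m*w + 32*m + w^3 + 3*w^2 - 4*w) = w + 4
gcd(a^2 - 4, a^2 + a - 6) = a - 2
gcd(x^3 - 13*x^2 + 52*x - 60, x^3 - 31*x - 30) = x - 6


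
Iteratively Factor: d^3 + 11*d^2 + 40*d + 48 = (d + 3)*(d^2 + 8*d + 16) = (d + 3)*(d + 4)*(d + 4)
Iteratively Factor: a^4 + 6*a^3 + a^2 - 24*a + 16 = (a - 1)*(a^3 + 7*a^2 + 8*a - 16) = (a - 1)*(a + 4)*(a^2 + 3*a - 4) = (a - 1)*(a + 4)^2*(a - 1)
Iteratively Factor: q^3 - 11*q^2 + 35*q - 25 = (q - 5)*(q^2 - 6*q + 5) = (q - 5)*(q - 1)*(q - 5)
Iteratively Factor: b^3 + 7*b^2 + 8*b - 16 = (b - 1)*(b^2 + 8*b + 16) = (b - 1)*(b + 4)*(b + 4)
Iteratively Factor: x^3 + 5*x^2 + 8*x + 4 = (x + 1)*(x^2 + 4*x + 4) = (x + 1)*(x + 2)*(x + 2)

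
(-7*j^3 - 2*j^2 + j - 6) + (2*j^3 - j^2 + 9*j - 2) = -5*j^3 - 3*j^2 + 10*j - 8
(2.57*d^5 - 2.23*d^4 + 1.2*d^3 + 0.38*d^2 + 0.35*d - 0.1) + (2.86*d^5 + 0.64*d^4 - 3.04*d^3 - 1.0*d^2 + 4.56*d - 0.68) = 5.43*d^5 - 1.59*d^4 - 1.84*d^3 - 0.62*d^2 + 4.91*d - 0.78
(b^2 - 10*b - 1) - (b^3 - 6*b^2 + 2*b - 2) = -b^3 + 7*b^2 - 12*b + 1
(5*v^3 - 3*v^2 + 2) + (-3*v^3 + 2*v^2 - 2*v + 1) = 2*v^3 - v^2 - 2*v + 3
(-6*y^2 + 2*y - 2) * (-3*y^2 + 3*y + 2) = 18*y^4 - 24*y^3 - 2*y - 4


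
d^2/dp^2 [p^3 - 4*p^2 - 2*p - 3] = 6*p - 8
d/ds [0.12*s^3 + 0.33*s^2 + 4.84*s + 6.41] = 0.36*s^2 + 0.66*s + 4.84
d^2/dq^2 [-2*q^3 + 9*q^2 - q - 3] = 18 - 12*q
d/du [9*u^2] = 18*u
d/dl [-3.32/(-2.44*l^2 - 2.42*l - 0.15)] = (-16.2016*l - 8.0344)/(2.44*l^2 + 2.42*l + 0.15)^2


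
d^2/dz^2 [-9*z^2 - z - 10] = -18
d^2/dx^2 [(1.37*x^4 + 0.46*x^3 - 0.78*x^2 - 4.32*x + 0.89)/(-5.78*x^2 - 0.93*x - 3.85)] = (-91.5390159999999*x^6 - 44.1857879999999*x^5 - 190.029138*x^4 + 221.455444*x^3 - 536.108976*x^2 - 646.412496*x + 30.258398)/(193.100552*x^6 + 93.209436*x^5 + 400.864386*x^4 + 124.976097*x^3 + 267.011745*x^2 + 41.354775*x + 57.066625)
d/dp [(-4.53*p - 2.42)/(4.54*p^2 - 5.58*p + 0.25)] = (20.5662*p^2 + 21.9736*p - 14.6361)/(20.6116*p^4 - 50.6664*p^3 + 33.4064*p^2 - 2.79*p + 0.0625)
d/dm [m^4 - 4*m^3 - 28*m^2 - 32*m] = 4*m^3 - 12*m^2 - 56*m - 32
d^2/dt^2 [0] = 0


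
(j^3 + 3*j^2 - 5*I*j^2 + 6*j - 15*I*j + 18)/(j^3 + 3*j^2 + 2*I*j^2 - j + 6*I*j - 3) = (j - 6*I)/(j + I)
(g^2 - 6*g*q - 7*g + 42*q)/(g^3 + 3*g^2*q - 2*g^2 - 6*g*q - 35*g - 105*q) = (g - 6*q)/(g^2 + 3*g*q + 5*g + 15*q)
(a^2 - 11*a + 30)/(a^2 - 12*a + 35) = (a - 6)/(a - 7)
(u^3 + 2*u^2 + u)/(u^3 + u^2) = (u + 1)/u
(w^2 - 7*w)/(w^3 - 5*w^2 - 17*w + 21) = w/(w^2 + 2*w - 3)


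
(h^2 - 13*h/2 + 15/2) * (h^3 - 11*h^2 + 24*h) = h^5 - 35*h^4/2 + 103*h^3 - 477*h^2/2 + 180*h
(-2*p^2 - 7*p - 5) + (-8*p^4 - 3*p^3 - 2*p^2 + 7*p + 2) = -8*p^4 - 3*p^3 - 4*p^2 - 3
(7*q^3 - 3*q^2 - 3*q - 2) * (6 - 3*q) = -21*q^4 + 51*q^3 - 9*q^2 - 12*q - 12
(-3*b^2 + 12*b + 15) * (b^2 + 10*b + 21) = -3*b^4 - 18*b^3 + 72*b^2 + 402*b + 315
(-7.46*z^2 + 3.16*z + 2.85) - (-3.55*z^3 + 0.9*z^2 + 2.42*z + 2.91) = 3.55*z^3 - 8.36*z^2 + 0.74*z - 0.0600000000000001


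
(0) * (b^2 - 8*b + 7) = 0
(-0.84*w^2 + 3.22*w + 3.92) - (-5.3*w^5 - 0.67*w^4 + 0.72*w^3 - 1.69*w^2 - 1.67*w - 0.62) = 5.3*w^5 + 0.67*w^4 - 0.72*w^3 + 0.85*w^2 + 4.89*w + 4.54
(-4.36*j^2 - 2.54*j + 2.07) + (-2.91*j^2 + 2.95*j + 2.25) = -7.27*j^2 + 0.41*j + 4.32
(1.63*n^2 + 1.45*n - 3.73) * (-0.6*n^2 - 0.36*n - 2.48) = -0.978*n^4 - 1.4568*n^3 - 2.3264*n^2 - 2.2532*n + 9.2504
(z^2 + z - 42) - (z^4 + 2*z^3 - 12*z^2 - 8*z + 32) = -z^4 - 2*z^3 + 13*z^2 + 9*z - 74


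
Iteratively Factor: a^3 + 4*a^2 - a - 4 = (a + 4)*(a^2 - 1) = (a + 1)*(a + 4)*(a - 1)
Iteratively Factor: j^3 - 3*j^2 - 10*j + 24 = (j + 3)*(j^2 - 6*j + 8) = (j - 2)*(j + 3)*(j - 4)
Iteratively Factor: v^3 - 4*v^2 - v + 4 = (v + 1)*(v^2 - 5*v + 4) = (v - 1)*(v + 1)*(v - 4)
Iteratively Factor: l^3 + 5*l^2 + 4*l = (l + 4)*(l^2 + l) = l*(l + 4)*(l + 1)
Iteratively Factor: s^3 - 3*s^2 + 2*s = (s - 1)*(s^2 - 2*s) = s*(s - 1)*(s - 2)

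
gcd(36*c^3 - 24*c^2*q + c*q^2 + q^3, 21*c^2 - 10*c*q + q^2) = -3*c + q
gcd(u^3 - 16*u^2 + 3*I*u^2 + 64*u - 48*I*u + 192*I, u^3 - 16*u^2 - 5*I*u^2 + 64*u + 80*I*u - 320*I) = u^2 - 16*u + 64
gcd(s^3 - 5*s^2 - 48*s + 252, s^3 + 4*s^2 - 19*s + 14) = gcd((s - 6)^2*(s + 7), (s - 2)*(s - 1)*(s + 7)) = s + 7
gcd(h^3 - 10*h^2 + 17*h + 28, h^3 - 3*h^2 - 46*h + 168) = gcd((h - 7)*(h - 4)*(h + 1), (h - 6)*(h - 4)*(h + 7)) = h - 4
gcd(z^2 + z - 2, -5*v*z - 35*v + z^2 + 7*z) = 1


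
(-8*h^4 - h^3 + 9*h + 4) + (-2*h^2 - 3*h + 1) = -8*h^4 - h^3 - 2*h^2 + 6*h + 5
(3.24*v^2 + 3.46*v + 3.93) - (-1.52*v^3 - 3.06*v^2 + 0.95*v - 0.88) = 1.52*v^3 + 6.3*v^2 + 2.51*v + 4.81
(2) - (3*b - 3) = 5 - 3*b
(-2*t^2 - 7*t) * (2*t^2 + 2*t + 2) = -4*t^4 - 18*t^3 - 18*t^2 - 14*t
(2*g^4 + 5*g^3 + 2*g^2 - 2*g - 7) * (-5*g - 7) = -10*g^5 - 39*g^4 - 45*g^3 - 4*g^2 + 49*g + 49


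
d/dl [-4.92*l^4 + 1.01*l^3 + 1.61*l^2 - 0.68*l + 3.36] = -19.68*l^3 + 3.03*l^2 + 3.22*l - 0.68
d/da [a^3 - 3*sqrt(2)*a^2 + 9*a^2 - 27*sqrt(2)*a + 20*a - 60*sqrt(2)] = 3*a^2 - 6*sqrt(2)*a + 18*a - 27*sqrt(2) + 20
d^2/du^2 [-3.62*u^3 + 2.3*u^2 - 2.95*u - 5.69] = 4.6 - 21.72*u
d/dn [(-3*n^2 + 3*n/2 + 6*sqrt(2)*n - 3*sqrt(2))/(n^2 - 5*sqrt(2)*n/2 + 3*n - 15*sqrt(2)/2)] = 3*(-14*n^2 + 2*sqrt(2)*n^2 + 68*sqrt(2)*n - 140 - 3*sqrt(2))/(2*(2*n^4 - 10*sqrt(2)*n^3 + 12*n^3 - 60*sqrt(2)*n^2 + 43*n^2 - 90*sqrt(2)*n + 150*n + 225))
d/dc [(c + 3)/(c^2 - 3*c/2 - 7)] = 2*(2*c^2 - 3*c - (c + 3)*(4*c - 3) - 14)/(-2*c^2 + 3*c + 14)^2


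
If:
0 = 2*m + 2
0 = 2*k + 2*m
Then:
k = 1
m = -1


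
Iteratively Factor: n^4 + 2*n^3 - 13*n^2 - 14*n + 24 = (n - 1)*(n^3 + 3*n^2 - 10*n - 24) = (n - 1)*(n + 2)*(n^2 + n - 12) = (n - 3)*(n - 1)*(n + 2)*(n + 4)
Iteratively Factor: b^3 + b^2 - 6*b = (b - 2)*(b^2 + 3*b) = b*(b - 2)*(b + 3)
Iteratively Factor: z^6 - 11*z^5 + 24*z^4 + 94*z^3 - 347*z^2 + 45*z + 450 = (z - 5)*(z^5 - 6*z^4 - 6*z^3 + 64*z^2 - 27*z - 90) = (z - 5)*(z - 3)*(z^4 - 3*z^3 - 15*z^2 + 19*z + 30) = (z - 5)*(z - 3)*(z + 1)*(z^3 - 4*z^2 - 11*z + 30) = (z - 5)*(z - 3)*(z - 2)*(z + 1)*(z^2 - 2*z - 15) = (z - 5)*(z - 3)*(z - 2)*(z + 1)*(z + 3)*(z - 5)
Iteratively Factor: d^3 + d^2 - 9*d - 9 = (d - 3)*(d^2 + 4*d + 3) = (d - 3)*(d + 1)*(d + 3)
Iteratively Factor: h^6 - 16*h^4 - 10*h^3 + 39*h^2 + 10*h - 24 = (h - 4)*(h^5 + 4*h^4 - 10*h^2 - h + 6) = (h - 4)*(h - 1)*(h^4 + 5*h^3 + 5*h^2 - 5*h - 6) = (h - 4)*(h - 1)*(h + 1)*(h^3 + 4*h^2 + h - 6) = (h - 4)*(h - 1)^2*(h + 1)*(h^2 + 5*h + 6) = (h - 4)*(h - 1)^2*(h + 1)*(h + 3)*(h + 2)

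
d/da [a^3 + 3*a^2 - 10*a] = 3*a^2 + 6*a - 10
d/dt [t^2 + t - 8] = 2*t + 1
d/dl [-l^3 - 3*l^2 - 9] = 3*l*(-l - 2)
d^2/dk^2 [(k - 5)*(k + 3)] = 2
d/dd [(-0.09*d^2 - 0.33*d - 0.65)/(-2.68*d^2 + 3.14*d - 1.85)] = (-1.167*d^2 - 3.151*d + 2.6515)/(7.1824*d^4 - 16.8304*d^3 + 19.7756*d^2 - 11.618*d + 3.4225)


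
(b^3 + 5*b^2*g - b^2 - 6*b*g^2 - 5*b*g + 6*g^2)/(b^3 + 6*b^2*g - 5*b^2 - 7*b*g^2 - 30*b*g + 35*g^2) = (b^2 + 6*b*g - b - 6*g)/(b^2 + 7*b*g - 5*b - 35*g)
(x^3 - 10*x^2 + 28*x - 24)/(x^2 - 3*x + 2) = (x^2 - 8*x + 12)/(x - 1)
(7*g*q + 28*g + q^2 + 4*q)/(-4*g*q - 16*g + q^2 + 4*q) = (7*g + q)/(-4*g + q)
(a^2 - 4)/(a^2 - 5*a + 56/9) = 9*(a^2 - 4)/(9*a^2 - 45*a + 56)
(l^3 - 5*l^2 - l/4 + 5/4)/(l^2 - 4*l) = (4*l^3 - 20*l^2 - l + 5)/(4*l*(l - 4))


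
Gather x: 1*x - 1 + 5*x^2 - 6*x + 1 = 5*x^2 - 5*x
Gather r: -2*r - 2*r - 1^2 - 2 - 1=-4*r - 4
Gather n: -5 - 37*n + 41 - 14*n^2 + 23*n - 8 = -14*n^2 - 14*n + 28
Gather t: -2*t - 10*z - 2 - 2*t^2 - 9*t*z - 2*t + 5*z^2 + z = -2*t^2 + t*(-9*z - 4) + 5*z^2 - 9*z - 2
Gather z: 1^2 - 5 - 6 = -10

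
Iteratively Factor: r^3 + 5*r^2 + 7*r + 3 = (r + 1)*(r^2 + 4*r + 3) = (r + 1)^2*(r + 3)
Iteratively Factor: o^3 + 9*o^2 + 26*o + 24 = (o + 2)*(o^2 + 7*o + 12) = (o + 2)*(o + 4)*(o + 3)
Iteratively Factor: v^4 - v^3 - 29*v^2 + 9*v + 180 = (v - 3)*(v^3 + 2*v^2 - 23*v - 60) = (v - 3)*(v + 4)*(v^2 - 2*v - 15) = (v - 3)*(v + 3)*(v + 4)*(v - 5)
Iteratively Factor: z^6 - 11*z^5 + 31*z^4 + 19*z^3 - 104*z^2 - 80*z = (z - 4)*(z^5 - 7*z^4 + 3*z^3 + 31*z^2 + 20*z) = (z - 5)*(z - 4)*(z^4 - 2*z^3 - 7*z^2 - 4*z) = (z - 5)*(z - 4)^2*(z^3 + 2*z^2 + z) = (z - 5)*(z - 4)^2*(z + 1)*(z^2 + z) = (z - 5)*(z - 4)^2*(z + 1)^2*(z)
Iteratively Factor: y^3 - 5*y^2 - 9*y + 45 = (y - 5)*(y^2 - 9) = (y - 5)*(y - 3)*(y + 3)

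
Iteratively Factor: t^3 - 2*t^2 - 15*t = (t + 3)*(t^2 - 5*t) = t*(t + 3)*(t - 5)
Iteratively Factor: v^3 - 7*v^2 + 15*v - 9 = (v - 3)*(v^2 - 4*v + 3) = (v - 3)^2*(v - 1)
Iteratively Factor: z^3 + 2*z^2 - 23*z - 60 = (z - 5)*(z^2 + 7*z + 12) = (z - 5)*(z + 3)*(z + 4)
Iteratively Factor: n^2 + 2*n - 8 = (n - 2)*(n + 4)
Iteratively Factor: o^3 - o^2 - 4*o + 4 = (o - 1)*(o^2 - 4) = (o - 1)*(o + 2)*(o - 2)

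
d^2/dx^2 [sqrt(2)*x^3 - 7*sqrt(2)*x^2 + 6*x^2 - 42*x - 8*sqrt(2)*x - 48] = 6*sqrt(2)*x - 14*sqrt(2) + 12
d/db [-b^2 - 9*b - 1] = -2*b - 9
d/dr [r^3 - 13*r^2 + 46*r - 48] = 3*r^2 - 26*r + 46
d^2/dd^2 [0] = 0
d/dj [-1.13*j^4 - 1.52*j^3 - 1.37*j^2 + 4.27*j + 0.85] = -4.52*j^3 - 4.56*j^2 - 2.74*j + 4.27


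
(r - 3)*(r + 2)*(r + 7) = r^3 + 6*r^2 - 13*r - 42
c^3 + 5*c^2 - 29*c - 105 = (c - 5)*(c + 3)*(c + 7)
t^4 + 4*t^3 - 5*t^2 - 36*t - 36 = (t - 3)*(t + 2)^2*(t + 3)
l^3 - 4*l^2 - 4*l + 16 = (l - 4)*(l - 2)*(l + 2)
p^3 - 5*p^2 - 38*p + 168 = (p - 7)*(p - 4)*(p + 6)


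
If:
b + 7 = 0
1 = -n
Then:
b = -7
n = -1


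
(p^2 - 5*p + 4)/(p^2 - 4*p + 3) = (p - 4)/(p - 3)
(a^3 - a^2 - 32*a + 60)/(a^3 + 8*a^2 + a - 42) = (a^2 + a - 30)/(a^2 + 10*a + 21)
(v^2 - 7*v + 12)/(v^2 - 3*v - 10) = (-v^2 + 7*v - 12)/(-v^2 + 3*v + 10)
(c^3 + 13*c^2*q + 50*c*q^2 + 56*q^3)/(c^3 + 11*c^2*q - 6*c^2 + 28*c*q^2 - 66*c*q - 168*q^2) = (c + 2*q)/(c - 6)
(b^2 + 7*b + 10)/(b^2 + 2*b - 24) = (b^2 + 7*b + 10)/(b^2 + 2*b - 24)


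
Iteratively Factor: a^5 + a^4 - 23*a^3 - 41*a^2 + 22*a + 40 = (a - 5)*(a^4 + 6*a^3 + 7*a^2 - 6*a - 8) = (a - 5)*(a + 1)*(a^3 + 5*a^2 + 2*a - 8) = (a - 5)*(a + 1)*(a + 4)*(a^2 + a - 2) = (a - 5)*(a + 1)*(a + 2)*(a + 4)*(a - 1)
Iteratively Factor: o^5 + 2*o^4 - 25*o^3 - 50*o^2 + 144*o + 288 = (o + 3)*(o^4 - o^3 - 22*o^2 + 16*o + 96) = (o + 3)*(o + 4)*(o^3 - 5*o^2 - 2*o + 24) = (o + 2)*(o + 3)*(o + 4)*(o^2 - 7*o + 12) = (o - 3)*(o + 2)*(o + 3)*(o + 4)*(o - 4)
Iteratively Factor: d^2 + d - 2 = (d + 2)*(d - 1)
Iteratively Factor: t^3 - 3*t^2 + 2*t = (t - 1)*(t^2 - 2*t) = (t - 2)*(t - 1)*(t)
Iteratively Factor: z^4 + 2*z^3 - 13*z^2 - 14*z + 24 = (z + 4)*(z^3 - 2*z^2 - 5*z + 6) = (z - 3)*(z + 4)*(z^2 + z - 2) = (z - 3)*(z - 1)*(z + 4)*(z + 2)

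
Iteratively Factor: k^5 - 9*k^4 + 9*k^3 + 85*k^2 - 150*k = (k - 5)*(k^4 - 4*k^3 - 11*k^2 + 30*k) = (k - 5)*(k - 2)*(k^3 - 2*k^2 - 15*k) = k*(k - 5)*(k - 2)*(k^2 - 2*k - 15) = k*(k - 5)*(k - 2)*(k + 3)*(k - 5)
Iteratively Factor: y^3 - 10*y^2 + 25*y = (y - 5)*(y^2 - 5*y) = (y - 5)^2*(y)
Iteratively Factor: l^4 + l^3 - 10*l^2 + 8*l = (l - 1)*(l^3 + 2*l^2 - 8*l) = (l - 1)*(l + 4)*(l^2 - 2*l) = (l - 2)*(l - 1)*(l + 4)*(l)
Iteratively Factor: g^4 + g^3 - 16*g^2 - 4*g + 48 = (g + 2)*(g^3 - g^2 - 14*g + 24) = (g + 2)*(g + 4)*(g^2 - 5*g + 6) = (g - 2)*(g + 2)*(g + 4)*(g - 3)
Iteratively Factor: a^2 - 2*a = (a - 2)*(a)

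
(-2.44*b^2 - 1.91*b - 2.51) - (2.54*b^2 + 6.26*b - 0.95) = -4.98*b^2 - 8.17*b - 1.56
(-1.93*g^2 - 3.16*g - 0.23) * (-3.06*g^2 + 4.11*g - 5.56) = 5.9058*g^4 + 1.7373*g^3 - 1.553*g^2 + 16.6243*g + 1.2788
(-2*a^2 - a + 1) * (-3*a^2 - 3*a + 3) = 6*a^4 + 9*a^3 - 6*a^2 - 6*a + 3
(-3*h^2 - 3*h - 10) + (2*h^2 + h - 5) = -h^2 - 2*h - 15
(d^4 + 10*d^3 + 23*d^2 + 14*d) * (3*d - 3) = 3*d^5 + 27*d^4 + 39*d^3 - 27*d^2 - 42*d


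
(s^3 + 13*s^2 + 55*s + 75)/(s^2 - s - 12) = (s^2 + 10*s + 25)/(s - 4)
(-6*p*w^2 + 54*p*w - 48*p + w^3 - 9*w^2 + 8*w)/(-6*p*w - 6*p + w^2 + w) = (w^2 - 9*w + 8)/(w + 1)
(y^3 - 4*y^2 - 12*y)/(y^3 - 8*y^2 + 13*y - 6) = y*(y + 2)/(y^2 - 2*y + 1)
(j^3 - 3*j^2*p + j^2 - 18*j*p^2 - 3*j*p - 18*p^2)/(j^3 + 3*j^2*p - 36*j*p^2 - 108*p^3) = (j + 1)/(j + 6*p)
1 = 1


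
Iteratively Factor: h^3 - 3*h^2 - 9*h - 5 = (h + 1)*(h^2 - 4*h - 5) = (h + 1)^2*(h - 5)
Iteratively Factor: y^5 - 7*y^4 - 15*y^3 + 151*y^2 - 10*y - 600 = (y - 5)*(y^4 - 2*y^3 - 25*y^2 + 26*y + 120) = (y - 5)*(y + 4)*(y^3 - 6*y^2 - y + 30) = (y - 5)*(y + 2)*(y + 4)*(y^2 - 8*y + 15) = (y - 5)*(y - 3)*(y + 2)*(y + 4)*(y - 5)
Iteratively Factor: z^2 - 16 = (z + 4)*(z - 4)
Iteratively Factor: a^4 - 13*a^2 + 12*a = (a - 3)*(a^3 + 3*a^2 - 4*a) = (a - 3)*(a - 1)*(a^2 + 4*a) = (a - 3)*(a - 1)*(a + 4)*(a)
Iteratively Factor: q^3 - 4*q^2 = (q - 4)*(q^2) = q*(q - 4)*(q)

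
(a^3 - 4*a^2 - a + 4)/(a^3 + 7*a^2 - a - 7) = (a - 4)/(a + 7)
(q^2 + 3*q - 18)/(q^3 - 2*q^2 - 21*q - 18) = (-q^2 - 3*q + 18)/(-q^3 + 2*q^2 + 21*q + 18)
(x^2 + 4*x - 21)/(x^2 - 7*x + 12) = (x + 7)/(x - 4)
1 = 1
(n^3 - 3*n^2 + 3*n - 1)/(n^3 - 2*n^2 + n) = (n - 1)/n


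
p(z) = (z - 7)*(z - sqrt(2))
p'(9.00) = 9.59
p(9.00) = 15.17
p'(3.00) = -2.41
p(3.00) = -6.34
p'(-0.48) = -9.37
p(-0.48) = 14.17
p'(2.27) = -3.87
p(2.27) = -4.05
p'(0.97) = -6.47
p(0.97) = 2.68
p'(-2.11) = -12.63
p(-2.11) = 32.11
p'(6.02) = 3.63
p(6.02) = -4.51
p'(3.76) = -0.89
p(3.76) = -7.60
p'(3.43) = -1.55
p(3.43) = -7.20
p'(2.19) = -4.03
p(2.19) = -3.73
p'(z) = 2*z - 7 - sqrt(2)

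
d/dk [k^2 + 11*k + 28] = 2*k + 11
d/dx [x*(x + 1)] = 2*x + 1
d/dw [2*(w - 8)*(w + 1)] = 4*w - 14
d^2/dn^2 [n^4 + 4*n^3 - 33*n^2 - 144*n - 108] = 12*n^2 + 24*n - 66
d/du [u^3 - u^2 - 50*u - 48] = 3*u^2 - 2*u - 50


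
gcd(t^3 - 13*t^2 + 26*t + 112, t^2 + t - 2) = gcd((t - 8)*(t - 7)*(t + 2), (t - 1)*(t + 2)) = t + 2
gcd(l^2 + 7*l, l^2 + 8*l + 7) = l + 7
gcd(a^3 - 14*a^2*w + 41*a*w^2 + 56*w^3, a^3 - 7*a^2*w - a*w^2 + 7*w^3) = -a^2 + 6*a*w + 7*w^2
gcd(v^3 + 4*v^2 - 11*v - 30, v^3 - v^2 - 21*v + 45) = v^2 + 2*v - 15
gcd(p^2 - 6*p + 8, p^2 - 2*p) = p - 2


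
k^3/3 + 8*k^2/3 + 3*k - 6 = (k/3 + 1)*(k - 1)*(k + 6)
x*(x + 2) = x^2 + 2*x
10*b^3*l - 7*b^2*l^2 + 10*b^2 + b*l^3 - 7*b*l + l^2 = (-5*b + l)*(-2*b + l)*(b*l + 1)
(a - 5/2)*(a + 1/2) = a^2 - 2*a - 5/4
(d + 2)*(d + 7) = d^2 + 9*d + 14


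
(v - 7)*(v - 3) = v^2 - 10*v + 21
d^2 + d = d*(d + 1)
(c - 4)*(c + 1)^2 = c^3 - 2*c^2 - 7*c - 4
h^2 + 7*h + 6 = (h + 1)*(h + 6)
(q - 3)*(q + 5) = q^2 + 2*q - 15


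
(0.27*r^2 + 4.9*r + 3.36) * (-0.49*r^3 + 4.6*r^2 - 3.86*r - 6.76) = -0.1323*r^5 - 1.159*r^4 + 19.8514*r^3 - 5.2832*r^2 - 46.0936*r - 22.7136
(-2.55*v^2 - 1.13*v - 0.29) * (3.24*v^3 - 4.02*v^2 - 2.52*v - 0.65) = -8.262*v^5 + 6.5898*v^4 + 10.029*v^3 + 5.6709*v^2 + 1.4653*v + 0.1885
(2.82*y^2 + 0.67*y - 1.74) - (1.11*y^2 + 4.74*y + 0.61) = 1.71*y^2 - 4.07*y - 2.35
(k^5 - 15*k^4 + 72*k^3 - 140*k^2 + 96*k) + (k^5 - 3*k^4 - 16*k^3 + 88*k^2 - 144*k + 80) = 2*k^5 - 18*k^4 + 56*k^3 - 52*k^2 - 48*k + 80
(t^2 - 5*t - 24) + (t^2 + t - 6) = 2*t^2 - 4*t - 30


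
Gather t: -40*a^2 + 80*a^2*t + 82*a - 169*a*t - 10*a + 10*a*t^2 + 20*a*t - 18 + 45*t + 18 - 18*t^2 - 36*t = -40*a^2 + 72*a + t^2*(10*a - 18) + t*(80*a^2 - 149*a + 9)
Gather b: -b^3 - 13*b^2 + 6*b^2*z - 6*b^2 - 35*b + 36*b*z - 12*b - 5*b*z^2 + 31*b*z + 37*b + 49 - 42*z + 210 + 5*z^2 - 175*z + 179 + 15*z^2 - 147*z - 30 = -b^3 + b^2*(6*z - 19) + b*(-5*z^2 + 67*z - 10) + 20*z^2 - 364*z + 408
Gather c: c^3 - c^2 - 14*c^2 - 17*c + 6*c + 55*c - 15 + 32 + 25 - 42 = c^3 - 15*c^2 + 44*c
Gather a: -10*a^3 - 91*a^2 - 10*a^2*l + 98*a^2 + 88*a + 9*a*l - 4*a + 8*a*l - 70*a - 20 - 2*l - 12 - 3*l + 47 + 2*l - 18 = -10*a^3 + a^2*(7 - 10*l) + a*(17*l + 14) - 3*l - 3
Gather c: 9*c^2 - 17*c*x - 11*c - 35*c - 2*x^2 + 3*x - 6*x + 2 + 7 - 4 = 9*c^2 + c*(-17*x - 46) - 2*x^2 - 3*x + 5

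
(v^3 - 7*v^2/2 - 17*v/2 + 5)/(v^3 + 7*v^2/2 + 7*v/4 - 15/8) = 4*(v^2 - 3*v - 10)/(4*v^2 + 16*v + 15)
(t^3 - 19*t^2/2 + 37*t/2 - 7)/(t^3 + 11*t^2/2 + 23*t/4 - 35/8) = 4*(t^2 - 9*t + 14)/(4*t^2 + 24*t + 35)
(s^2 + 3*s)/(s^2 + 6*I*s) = (s + 3)/(s + 6*I)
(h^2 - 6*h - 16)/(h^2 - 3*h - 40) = (h + 2)/(h + 5)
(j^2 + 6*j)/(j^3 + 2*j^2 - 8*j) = (j + 6)/(j^2 + 2*j - 8)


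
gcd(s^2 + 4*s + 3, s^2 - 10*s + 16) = 1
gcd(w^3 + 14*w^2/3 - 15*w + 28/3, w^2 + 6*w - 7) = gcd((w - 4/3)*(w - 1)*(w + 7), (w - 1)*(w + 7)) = w^2 + 6*w - 7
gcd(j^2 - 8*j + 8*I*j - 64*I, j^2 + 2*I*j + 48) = j + 8*I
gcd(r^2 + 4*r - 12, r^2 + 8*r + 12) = r + 6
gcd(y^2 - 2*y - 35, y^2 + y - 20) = y + 5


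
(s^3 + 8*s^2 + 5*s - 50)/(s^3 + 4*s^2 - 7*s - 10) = (s + 5)/(s + 1)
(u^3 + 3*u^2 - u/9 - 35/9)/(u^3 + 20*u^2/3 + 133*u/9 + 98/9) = (3*u^2 + 2*u - 5)/(3*u^2 + 13*u + 14)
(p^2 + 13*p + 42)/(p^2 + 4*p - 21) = (p + 6)/(p - 3)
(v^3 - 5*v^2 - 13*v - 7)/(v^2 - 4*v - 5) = (v^2 - 6*v - 7)/(v - 5)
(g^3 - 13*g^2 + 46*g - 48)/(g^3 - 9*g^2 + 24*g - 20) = (g^2 - 11*g + 24)/(g^2 - 7*g + 10)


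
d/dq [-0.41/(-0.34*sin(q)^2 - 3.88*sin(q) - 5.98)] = -(0.2788*sin(q) + 1.5908)*cos(q)/(0.34*sin(q)^2 + 3.88*sin(q) + 5.98)^2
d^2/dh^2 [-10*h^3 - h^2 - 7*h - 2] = -60*h - 2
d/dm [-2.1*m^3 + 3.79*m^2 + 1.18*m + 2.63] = -6.3*m^2 + 7.58*m + 1.18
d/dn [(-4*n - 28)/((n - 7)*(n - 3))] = 4*(n^2 + 14*n - 91)/(n^4 - 20*n^3 + 142*n^2 - 420*n + 441)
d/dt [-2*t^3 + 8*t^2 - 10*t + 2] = -6*t^2 + 16*t - 10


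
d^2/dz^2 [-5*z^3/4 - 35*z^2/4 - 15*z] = -15*z/2 - 35/2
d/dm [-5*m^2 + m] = 1 - 10*m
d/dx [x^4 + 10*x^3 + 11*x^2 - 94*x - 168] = 4*x^3 + 30*x^2 + 22*x - 94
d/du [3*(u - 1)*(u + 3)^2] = 3*(u + 3)*(3*u + 1)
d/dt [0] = 0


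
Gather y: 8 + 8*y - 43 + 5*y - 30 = 13*y - 65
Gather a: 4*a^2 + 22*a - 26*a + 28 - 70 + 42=4*a^2 - 4*a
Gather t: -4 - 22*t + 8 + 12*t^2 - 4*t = 12*t^2 - 26*t + 4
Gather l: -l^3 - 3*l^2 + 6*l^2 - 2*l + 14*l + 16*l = -l^3 + 3*l^2 + 28*l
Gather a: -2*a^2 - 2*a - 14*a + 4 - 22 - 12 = -2*a^2 - 16*a - 30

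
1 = 1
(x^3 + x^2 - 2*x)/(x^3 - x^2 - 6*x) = (x - 1)/(x - 3)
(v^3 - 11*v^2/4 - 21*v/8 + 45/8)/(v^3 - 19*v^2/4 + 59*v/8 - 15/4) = (2*v^2 - 3*v - 9)/(2*v^2 - 7*v + 6)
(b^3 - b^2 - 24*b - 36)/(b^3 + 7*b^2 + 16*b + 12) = (b - 6)/(b + 2)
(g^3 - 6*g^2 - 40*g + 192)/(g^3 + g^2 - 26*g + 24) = (g - 8)/(g - 1)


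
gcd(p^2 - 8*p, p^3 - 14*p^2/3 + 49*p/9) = p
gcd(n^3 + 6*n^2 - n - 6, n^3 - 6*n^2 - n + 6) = n^2 - 1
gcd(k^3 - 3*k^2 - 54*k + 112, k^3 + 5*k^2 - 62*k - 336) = k^2 - k - 56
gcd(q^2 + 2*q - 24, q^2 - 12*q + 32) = q - 4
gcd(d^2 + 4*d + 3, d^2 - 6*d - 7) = d + 1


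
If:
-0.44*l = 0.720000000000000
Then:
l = -1.64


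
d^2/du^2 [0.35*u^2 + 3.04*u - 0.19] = 0.700000000000000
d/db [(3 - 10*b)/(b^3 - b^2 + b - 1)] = (-10*b^3 + 10*b^2 - 10*b + (10*b - 3)*(3*b^2 - 2*b + 1) + 10)/(b^3 - b^2 + b - 1)^2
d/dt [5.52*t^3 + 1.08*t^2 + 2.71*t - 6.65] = 16.56*t^2 + 2.16*t + 2.71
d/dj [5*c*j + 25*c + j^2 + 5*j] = 5*c + 2*j + 5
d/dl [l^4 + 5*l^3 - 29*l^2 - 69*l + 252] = 4*l^3 + 15*l^2 - 58*l - 69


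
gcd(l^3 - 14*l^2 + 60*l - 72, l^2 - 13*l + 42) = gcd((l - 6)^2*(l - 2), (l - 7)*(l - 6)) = l - 6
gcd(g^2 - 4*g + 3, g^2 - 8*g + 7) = g - 1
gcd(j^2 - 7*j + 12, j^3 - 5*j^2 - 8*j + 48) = j - 4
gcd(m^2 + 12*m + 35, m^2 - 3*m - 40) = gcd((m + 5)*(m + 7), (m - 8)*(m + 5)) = m + 5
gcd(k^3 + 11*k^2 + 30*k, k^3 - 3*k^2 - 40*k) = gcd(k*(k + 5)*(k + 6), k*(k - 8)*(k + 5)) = k^2 + 5*k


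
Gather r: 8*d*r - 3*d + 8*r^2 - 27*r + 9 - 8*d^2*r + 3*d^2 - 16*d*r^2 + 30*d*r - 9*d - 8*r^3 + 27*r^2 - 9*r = 3*d^2 - 12*d - 8*r^3 + r^2*(35 - 16*d) + r*(-8*d^2 + 38*d - 36) + 9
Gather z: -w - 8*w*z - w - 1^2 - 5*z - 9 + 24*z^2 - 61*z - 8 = -2*w + 24*z^2 + z*(-8*w - 66) - 18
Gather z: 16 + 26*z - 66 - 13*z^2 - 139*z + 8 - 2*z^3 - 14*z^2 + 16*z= -2*z^3 - 27*z^2 - 97*z - 42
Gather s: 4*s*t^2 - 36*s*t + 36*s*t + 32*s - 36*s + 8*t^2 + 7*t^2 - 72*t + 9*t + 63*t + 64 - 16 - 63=s*(4*t^2 - 4) + 15*t^2 - 15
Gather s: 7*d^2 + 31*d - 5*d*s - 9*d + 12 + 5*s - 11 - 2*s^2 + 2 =7*d^2 + 22*d - 2*s^2 + s*(5 - 5*d) + 3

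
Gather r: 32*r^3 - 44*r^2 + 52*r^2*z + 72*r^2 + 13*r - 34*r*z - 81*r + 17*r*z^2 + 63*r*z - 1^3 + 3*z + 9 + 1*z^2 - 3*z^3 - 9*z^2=32*r^3 + r^2*(52*z + 28) + r*(17*z^2 + 29*z - 68) - 3*z^3 - 8*z^2 + 3*z + 8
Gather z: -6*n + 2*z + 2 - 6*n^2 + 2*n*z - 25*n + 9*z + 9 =-6*n^2 - 31*n + z*(2*n + 11) + 11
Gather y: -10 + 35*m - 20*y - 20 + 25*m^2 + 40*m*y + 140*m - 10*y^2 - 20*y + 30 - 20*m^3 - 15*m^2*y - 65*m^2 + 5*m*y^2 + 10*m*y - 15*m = -20*m^3 - 40*m^2 + 160*m + y^2*(5*m - 10) + y*(-15*m^2 + 50*m - 40)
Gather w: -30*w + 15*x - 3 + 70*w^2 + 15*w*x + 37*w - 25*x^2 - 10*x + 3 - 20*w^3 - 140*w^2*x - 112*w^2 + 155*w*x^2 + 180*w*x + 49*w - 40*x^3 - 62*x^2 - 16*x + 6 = -20*w^3 + w^2*(-140*x - 42) + w*(155*x^2 + 195*x + 56) - 40*x^3 - 87*x^2 - 11*x + 6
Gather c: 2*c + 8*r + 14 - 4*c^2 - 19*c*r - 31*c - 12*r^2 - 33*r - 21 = -4*c^2 + c*(-19*r - 29) - 12*r^2 - 25*r - 7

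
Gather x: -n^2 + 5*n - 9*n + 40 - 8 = -n^2 - 4*n + 32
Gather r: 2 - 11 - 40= -49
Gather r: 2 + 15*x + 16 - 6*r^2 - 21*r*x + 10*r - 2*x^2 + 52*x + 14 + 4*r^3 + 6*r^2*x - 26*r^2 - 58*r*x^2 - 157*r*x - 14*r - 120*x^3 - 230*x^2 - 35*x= 4*r^3 + r^2*(6*x - 32) + r*(-58*x^2 - 178*x - 4) - 120*x^3 - 232*x^2 + 32*x + 32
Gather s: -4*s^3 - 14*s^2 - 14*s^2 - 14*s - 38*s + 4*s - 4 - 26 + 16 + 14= -4*s^3 - 28*s^2 - 48*s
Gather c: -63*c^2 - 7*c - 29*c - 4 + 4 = -63*c^2 - 36*c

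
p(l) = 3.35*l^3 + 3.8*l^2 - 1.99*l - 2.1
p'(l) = 10.05*l^2 + 7.6*l - 1.99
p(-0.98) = 0.35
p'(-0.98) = 0.21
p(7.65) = 1704.85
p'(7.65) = 644.30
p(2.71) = 87.09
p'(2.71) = 92.41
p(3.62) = 199.41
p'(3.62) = 157.22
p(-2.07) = -11.41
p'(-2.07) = 25.34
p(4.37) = 341.34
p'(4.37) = 223.15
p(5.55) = 676.60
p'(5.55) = 349.76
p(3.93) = 252.11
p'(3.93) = 183.10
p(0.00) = -2.10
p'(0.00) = -1.99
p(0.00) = -2.10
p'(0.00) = -1.99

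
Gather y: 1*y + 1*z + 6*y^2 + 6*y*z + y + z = 6*y^2 + y*(6*z + 2) + 2*z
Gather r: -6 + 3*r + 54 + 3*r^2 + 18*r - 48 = 3*r^2 + 21*r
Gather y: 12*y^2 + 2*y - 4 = 12*y^2 + 2*y - 4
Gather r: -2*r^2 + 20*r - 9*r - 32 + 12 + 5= -2*r^2 + 11*r - 15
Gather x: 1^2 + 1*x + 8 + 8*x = 9*x + 9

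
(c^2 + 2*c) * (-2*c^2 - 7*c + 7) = -2*c^4 - 11*c^3 - 7*c^2 + 14*c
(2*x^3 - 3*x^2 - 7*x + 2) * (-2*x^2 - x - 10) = -4*x^5 + 4*x^4 - 3*x^3 + 33*x^2 + 68*x - 20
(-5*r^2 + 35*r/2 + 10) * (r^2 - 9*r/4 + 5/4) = -5*r^4 + 115*r^3/4 - 285*r^2/8 - 5*r/8 + 25/2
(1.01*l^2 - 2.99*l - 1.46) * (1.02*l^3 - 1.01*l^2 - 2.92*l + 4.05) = 1.0302*l^5 - 4.0699*l^4 - 1.4185*l^3 + 14.2959*l^2 - 7.8463*l - 5.913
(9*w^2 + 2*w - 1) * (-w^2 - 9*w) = -9*w^4 - 83*w^3 - 17*w^2 + 9*w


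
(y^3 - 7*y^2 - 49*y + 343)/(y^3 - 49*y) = (y - 7)/y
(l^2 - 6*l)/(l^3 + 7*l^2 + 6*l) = (l - 6)/(l^2 + 7*l + 6)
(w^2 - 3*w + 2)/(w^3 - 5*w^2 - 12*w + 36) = (w - 1)/(w^2 - 3*w - 18)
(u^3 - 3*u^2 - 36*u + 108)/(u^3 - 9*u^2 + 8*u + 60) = (u^2 + 3*u - 18)/(u^2 - 3*u - 10)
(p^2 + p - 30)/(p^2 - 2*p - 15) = (p + 6)/(p + 3)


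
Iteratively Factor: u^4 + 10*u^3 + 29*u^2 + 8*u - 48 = (u - 1)*(u^3 + 11*u^2 + 40*u + 48) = (u - 1)*(u + 3)*(u^2 + 8*u + 16) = (u - 1)*(u + 3)*(u + 4)*(u + 4)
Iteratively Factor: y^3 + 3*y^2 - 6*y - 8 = (y + 1)*(y^2 + 2*y - 8) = (y + 1)*(y + 4)*(y - 2)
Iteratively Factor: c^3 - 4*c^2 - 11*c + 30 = (c + 3)*(c^2 - 7*c + 10) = (c - 5)*(c + 3)*(c - 2)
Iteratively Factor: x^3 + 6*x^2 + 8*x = (x + 2)*(x^2 + 4*x) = x*(x + 2)*(x + 4)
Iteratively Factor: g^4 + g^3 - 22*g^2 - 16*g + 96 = (g - 4)*(g^3 + 5*g^2 - 2*g - 24) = (g - 4)*(g - 2)*(g^2 + 7*g + 12) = (g - 4)*(g - 2)*(g + 3)*(g + 4)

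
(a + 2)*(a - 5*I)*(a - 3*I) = a^3 + 2*a^2 - 8*I*a^2 - 15*a - 16*I*a - 30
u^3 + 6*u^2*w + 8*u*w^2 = u*(u + 2*w)*(u + 4*w)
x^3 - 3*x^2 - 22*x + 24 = (x - 6)*(x - 1)*(x + 4)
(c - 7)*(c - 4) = c^2 - 11*c + 28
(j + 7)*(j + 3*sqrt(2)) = j^2 + 3*sqrt(2)*j + 7*j + 21*sqrt(2)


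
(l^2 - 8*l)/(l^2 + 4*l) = (l - 8)/(l + 4)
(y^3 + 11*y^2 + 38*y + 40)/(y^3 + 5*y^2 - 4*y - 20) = (y + 4)/(y - 2)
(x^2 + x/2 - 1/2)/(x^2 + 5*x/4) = 2*(2*x^2 + x - 1)/(x*(4*x + 5))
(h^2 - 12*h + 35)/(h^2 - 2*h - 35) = (h - 5)/(h + 5)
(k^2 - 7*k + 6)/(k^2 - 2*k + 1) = (k - 6)/(k - 1)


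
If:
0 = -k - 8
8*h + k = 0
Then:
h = 1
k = -8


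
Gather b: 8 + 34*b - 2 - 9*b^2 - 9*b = -9*b^2 + 25*b + 6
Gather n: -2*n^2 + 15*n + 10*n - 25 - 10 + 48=-2*n^2 + 25*n + 13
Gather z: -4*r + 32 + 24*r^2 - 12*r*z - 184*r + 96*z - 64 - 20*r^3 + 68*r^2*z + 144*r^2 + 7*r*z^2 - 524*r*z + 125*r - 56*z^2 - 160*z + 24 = -20*r^3 + 168*r^2 - 63*r + z^2*(7*r - 56) + z*(68*r^2 - 536*r - 64) - 8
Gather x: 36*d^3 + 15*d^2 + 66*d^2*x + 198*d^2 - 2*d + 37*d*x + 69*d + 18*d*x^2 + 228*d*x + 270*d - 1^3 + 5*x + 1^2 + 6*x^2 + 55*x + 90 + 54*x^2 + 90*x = 36*d^3 + 213*d^2 + 337*d + x^2*(18*d + 60) + x*(66*d^2 + 265*d + 150) + 90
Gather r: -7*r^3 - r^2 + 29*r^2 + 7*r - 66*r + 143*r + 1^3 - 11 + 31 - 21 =-7*r^3 + 28*r^2 + 84*r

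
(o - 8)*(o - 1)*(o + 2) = o^3 - 7*o^2 - 10*o + 16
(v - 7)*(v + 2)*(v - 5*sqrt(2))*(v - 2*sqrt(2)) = v^4 - 7*sqrt(2)*v^3 - 5*v^3 + 6*v^2 + 35*sqrt(2)*v^2 - 100*v + 98*sqrt(2)*v - 280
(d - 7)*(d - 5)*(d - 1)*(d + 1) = d^4 - 12*d^3 + 34*d^2 + 12*d - 35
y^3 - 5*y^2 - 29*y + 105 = (y - 7)*(y - 3)*(y + 5)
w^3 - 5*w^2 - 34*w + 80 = (w - 8)*(w - 2)*(w + 5)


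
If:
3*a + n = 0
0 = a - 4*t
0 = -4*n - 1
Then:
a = 1/12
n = -1/4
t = 1/48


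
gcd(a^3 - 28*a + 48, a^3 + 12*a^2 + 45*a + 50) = 1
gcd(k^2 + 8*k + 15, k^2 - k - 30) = k + 5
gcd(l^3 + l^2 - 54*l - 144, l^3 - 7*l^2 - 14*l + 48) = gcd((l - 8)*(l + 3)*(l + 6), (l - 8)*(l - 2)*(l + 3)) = l^2 - 5*l - 24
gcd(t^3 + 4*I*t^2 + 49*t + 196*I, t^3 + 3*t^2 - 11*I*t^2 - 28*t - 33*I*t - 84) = t - 7*I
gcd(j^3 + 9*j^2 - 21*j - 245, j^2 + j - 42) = j + 7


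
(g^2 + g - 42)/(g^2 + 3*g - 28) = (g - 6)/(g - 4)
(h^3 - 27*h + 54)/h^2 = h - 27/h + 54/h^2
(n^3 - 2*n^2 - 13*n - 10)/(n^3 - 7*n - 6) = (n - 5)/(n - 3)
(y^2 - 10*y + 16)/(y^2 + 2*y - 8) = (y - 8)/(y + 4)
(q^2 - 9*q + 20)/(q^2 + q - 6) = (q^2 - 9*q + 20)/(q^2 + q - 6)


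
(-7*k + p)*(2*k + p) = -14*k^2 - 5*k*p + p^2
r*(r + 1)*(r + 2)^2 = r^4 + 5*r^3 + 8*r^2 + 4*r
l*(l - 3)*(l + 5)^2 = l^4 + 7*l^3 - 5*l^2 - 75*l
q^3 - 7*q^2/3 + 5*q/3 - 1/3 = (q - 1)^2*(q - 1/3)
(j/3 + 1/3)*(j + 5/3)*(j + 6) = j^3/3 + 26*j^2/9 + 53*j/9 + 10/3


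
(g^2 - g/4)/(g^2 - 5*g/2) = (4*g - 1)/(2*(2*g - 5))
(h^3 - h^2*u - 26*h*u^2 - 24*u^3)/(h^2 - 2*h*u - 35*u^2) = (-h^3 + h^2*u + 26*h*u^2 + 24*u^3)/(-h^2 + 2*h*u + 35*u^2)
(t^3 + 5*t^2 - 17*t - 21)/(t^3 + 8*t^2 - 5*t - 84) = (t + 1)/(t + 4)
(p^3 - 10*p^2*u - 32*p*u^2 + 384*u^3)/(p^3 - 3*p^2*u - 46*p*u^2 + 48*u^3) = (p - 8*u)/(p - u)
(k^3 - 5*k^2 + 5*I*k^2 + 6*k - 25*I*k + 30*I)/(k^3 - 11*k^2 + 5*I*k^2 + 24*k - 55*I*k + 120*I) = (k - 2)/(k - 8)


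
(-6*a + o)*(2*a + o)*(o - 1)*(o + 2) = -12*a^2*o^2 - 12*a^2*o + 24*a^2 - 4*a*o^3 - 4*a*o^2 + 8*a*o + o^4 + o^3 - 2*o^2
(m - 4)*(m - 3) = m^2 - 7*m + 12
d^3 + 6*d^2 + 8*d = d*(d + 2)*(d + 4)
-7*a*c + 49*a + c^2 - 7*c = (-7*a + c)*(c - 7)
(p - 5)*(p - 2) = p^2 - 7*p + 10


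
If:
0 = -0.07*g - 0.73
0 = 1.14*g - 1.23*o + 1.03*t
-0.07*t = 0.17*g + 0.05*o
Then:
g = -10.43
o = 7.22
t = 20.17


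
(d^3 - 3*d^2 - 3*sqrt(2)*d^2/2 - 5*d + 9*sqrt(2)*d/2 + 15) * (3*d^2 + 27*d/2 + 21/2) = 3*d^5 - 9*sqrt(2)*d^4/2 + 9*d^4/2 - 45*d^3 - 27*sqrt(2)*d^3/4 - 54*d^2 + 45*sqrt(2)*d^2 + 189*sqrt(2)*d/4 + 150*d + 315/2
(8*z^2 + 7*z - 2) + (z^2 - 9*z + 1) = 9*z^2 - 2*z - 1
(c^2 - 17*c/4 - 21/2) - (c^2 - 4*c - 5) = -c/4 - 11/2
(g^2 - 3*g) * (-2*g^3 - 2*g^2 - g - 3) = -2*g^5 + 4*g^4 + 5*g^3 + 9*g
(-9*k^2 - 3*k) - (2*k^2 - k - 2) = -11*k^2 - 2*k + 2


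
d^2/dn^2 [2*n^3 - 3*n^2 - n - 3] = 12*n - 6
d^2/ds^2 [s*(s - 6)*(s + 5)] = 6*s - 2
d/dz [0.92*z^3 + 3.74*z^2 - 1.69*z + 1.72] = 2.76*z^2 + 7.48*z - 1.69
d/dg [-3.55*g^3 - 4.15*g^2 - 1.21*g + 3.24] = -10.65*g^2 - 8.3*g - 1.21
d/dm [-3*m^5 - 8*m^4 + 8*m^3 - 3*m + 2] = -15*m^4 - 32*m^3 + 24*m^2 - 3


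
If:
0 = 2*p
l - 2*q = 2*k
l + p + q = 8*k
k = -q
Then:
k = 0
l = 0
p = 0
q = 0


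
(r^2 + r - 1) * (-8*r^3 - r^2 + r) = -8*r^5 - 9*r^4 + 8*r^3 + 2*r^2 - r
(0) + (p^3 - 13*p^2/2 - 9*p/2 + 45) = p^3 - 13*p^2/2 - 9*p/2 + 45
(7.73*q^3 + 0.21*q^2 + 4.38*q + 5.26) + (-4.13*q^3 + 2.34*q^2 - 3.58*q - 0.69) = 3.6*q^3 + 2.55*q^2 + 0.8*q + 4.57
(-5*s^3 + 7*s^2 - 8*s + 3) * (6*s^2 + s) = -30*s^5 + 37*s^4 - 41*s^3 + 10*s^2 + 3*s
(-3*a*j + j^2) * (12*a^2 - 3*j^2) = -36*a^3*j + 12*a^2*j^2 + 9*a*j^3 - 3*j^4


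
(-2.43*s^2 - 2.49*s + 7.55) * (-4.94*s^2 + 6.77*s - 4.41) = 12.0042*s^4 - 4.1505*s^3 - 43.438*s^2 + 62.0944*s - 33.2955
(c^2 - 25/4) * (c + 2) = c^3 + 2*c^2 - 25*c/4 - 25/2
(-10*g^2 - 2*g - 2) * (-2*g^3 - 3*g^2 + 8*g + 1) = 20*g^5 + 34*g^4 - 70*g^3 - 20*g^2 - 18*g - 2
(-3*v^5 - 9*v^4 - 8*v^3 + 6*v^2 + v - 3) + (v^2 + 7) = -3*v^5 - 9*v^4 - 8*v^3 + 7*v^2 + v + 4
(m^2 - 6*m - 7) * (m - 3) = m^3 - 9*m^2 + 11*m + 21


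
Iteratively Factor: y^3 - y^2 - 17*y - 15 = (y + 3)*(y^2 - 4*y - 5) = (y - 5)*(y + 3)*(y + 1)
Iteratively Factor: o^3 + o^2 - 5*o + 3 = (o - 1)*(o^2 + 2*o - 3) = (o - 1)^2*(o + 3)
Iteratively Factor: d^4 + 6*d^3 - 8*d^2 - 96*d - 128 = (d + 2)*(d^3 + 4*d^2 - 16*d - 64) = (d - 4)*(d + 2)*(d^2 + 8*d + 16) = (d - 4)*(d + 2)*(d + 4)*(d + 4)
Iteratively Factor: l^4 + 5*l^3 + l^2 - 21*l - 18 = (l - 2)*(l^3 + 7*l^2 + 15*l + 9) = (l - 2)*(l + 1)*(l^2 + 6*l + 9) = (l - 2)*(l + 1)*(l + 3)*(l + 3)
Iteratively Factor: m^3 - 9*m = (m)*(m^2 - 9) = m*(m + 3)*(m - 3)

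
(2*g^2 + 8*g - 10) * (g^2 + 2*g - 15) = 2*g^4 + 12*g^3 - 24*g^2 - 140*g + 150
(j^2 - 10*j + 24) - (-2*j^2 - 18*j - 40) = 3*j^2 + 8*j + 64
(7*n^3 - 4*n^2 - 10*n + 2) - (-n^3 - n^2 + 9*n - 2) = 8*n^3 - 3*n^2 - 19*n + 4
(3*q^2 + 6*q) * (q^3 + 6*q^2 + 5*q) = 3*q^5 + 24*q^4 + 51*q^3 + 30*q^2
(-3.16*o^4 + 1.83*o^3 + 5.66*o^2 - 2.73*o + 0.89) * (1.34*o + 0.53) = -4.2344*o^5 + 0.7774*o^4 + 8.5543*o^3 - 0.6584*o^2 - 0.2543*o + 0.4717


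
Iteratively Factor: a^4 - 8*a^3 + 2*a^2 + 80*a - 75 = (a - 5)*(a^3 - 3*a^2 - 13*a + 15) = (a - 5)^2*(a^2 + 2*a - 3) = (a - 5)^2*(a + 3)*(a - 1)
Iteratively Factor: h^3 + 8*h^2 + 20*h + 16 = (h + 4)*(h^2 + 4*h + 4) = (h + 2)*(h + 4)*(h + 2)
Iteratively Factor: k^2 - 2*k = (k - 2)*(k)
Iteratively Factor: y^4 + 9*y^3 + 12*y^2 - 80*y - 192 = (y + 4)*(y^3 + 5*y^2 - 8*y - 48) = (y + 4)^2*(y^2 + y - 12) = (y - 3)*(y + 4)^2*(y + 4)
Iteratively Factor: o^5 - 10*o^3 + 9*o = (o + 1)*(o^4 - o^3 - 9*o^2 + 9*o) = (o + 1)*(o + 3)*(o^3 - 4*o^2 + 3*o) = (o - 1)*(o + 1)*(o + 3)*(o^2 - 3*o) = (o - 3)*(o - 1)*(o + 1)*(o + 3)*(o)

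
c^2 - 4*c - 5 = (c - 5)*(c + 1)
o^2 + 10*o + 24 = (o + 4)*(o + 6)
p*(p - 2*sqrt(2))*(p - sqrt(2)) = p^3 - 3*sqrt(2)*p^2 + 4*p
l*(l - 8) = l^2 - 8*l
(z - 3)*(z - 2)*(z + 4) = z^3 - z^2 - 14*z + 24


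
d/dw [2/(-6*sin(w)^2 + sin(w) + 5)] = 2*(12*sin(w) - 1)*cos(w)/(-6*sin(w)^2 + sin(w) + 5)^2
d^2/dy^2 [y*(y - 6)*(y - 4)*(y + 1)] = 12*y^2 - 54*y + 28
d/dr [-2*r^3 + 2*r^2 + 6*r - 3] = -6*r^2 + 4*r + 6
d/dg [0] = 0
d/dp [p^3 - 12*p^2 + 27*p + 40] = 3*p^2 - 24*p + 27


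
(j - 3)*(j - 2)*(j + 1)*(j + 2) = j^4 - 2*j^3 - 7*j^2 + 8*j + 12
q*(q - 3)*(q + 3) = q^3 - 9*q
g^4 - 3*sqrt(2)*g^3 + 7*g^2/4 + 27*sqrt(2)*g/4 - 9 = (g - 3/2)*(g + 3/2)*(g - 2*sqrt(2))*(g - sqrt(2))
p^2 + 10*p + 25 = (p + 5)^2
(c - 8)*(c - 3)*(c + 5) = c^3 - 6*c^2 - 31*c + 120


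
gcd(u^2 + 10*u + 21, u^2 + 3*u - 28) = u + 7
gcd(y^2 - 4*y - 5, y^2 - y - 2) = y + 1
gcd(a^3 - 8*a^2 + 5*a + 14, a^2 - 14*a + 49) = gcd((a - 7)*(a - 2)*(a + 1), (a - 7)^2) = a - 7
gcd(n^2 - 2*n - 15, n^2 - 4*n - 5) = n - 5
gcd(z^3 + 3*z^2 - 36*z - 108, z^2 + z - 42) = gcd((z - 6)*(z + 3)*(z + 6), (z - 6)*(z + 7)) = z - 6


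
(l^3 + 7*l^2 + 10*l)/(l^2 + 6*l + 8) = l*(l + 5)/(l + 4)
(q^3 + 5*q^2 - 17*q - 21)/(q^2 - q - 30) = (-q^3 - 5*q^2 + 17*q + 21)/(-q^2 + q + 30)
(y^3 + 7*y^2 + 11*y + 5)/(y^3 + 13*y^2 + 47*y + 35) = (y + 1)/(y + 7)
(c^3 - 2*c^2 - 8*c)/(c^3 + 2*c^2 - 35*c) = (c^2 - 2*c - 8)/(c^2 + 2*c - 35)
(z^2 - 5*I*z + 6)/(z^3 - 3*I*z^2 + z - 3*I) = (z - 6*I)/(z^2 - 4*I*z - 3)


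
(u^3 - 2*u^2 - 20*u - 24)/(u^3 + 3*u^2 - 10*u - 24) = (u^2 - 4*u - 12)/(u^2 + u - 12)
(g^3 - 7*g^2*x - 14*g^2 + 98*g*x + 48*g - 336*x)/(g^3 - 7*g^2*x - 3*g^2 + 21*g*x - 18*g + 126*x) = (g - 8)/(g + 3)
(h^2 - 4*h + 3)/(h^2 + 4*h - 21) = (h - 1)/(h + 7)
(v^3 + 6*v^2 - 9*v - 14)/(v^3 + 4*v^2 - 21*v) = (v^2 - v - 2)/(v*(v - 3))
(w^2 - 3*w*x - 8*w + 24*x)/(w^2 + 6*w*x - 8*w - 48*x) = (w - 3*x)/(w + 6*x)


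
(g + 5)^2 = g^2 + 10*g + 25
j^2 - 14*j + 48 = (j - 8)*(j - 6)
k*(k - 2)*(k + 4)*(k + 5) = k^4 + 7*k^3 + 2*k^2 - 40*k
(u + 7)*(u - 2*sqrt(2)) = u^2 - 2*sqrt(2)*u + 7*u - 14*sqrt(2)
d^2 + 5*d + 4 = (d + 1)*(d + 4)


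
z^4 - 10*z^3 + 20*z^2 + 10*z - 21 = (z - 7)*(z - 3)*(z - 1)*(z + 1)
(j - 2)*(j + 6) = j^2 + 4*j - 12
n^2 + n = n*(n + 1)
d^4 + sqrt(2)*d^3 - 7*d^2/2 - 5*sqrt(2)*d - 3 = (d - 3*sqrt(2)/2)*(d + sqrt(2)/2)*(d + sqrt(2))^2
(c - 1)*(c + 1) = c^2 - 1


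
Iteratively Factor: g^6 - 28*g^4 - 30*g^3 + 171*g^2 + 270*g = (g + 3)*(g^5 - 3*g^4 - 19*g^3 + 27*g^2 + 90*g) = (g + 3)^2*(g^4 - 6*g^3 - g^2 + 30*g) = (g - 5)*(g + 3)^2*(g^3 - g^2 - 6*g) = (g - 5)*(g - 3)*(g + 3)^2*(g^2 + 2*g) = (g - 5)*(g - 3)*(g + 2)*(g + 3)^2*(g)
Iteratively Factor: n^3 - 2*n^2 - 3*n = (n)*(n^2 - 2*n - 3) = n*(n + 1)*(n - 3)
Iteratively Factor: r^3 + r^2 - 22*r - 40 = (r + 2)*(r^2 - r - 20) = (r + 2)*(r + 4)*(r - 5)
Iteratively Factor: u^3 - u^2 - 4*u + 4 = (u - 2)*(u^2 + u - 2) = (u - 2)*(u + 2)*(u - 1)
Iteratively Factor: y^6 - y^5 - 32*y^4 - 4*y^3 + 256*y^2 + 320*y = (y - 4)*(y^5 + 3*y^4 - 20*y^3 - 84*y^2 - 80*y) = (y - 4)*(y + 2)*(y^4 + y^3 - 22*y^2 - 40*y) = (y - 4)*(y + 2)*(y + 4)*(y^3 - 3*y^2 - 10*y) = (y - 5)*(y - 4)*(y + 2)*(y + 4)*(y^2 + 2*y) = y*(y - 5)*(y - 4)*(y + 2)*(y + 4)*(y + 2)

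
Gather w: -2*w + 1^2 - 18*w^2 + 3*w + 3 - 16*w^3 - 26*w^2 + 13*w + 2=-16*w^3 - 44*w^2 + 14*w + 6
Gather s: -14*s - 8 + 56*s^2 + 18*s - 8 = 56*s^2 + 4*s - 16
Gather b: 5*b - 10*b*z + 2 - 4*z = b*(5 - 10*z) - 4*z + 2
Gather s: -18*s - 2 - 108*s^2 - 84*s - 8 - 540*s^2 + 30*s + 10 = -648*s^2 - 72*s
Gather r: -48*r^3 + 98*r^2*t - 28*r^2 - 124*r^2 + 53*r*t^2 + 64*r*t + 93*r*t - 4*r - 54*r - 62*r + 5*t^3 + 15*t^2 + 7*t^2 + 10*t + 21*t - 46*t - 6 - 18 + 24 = -48*r^3 + r^2*(98*t - 152) + r*(53*t^2 + 157*t - 120) + 5*t^3 + 22*t^2 - 15*t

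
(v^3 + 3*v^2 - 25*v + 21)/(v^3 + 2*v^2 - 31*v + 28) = (v - 3)/(v - 4)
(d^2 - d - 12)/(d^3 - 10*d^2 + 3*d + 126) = (d - 4)/(d^2 - 13*d + 42)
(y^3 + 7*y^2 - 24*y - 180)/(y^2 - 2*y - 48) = (y^2 + y - 30)/(y - 8)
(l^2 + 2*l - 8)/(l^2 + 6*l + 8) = (l - 2)/(l + 2)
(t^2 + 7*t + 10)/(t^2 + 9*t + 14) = (t + 5)/(t + 7)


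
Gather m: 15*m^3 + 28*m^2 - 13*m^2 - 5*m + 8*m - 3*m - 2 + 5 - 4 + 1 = 15*m^3 + 15*m^2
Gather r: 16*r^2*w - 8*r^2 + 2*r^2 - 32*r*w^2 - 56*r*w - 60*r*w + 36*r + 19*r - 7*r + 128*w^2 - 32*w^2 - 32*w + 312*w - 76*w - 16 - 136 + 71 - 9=r^2*(16*w - 6) + r*(-32*w^2 - 116*w + 48) + 96*w^2 + 204*w - 90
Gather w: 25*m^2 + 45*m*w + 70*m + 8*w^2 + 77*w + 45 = 25*m^2 + 70*m + 8*w^2 + w*(45*m + 77) + 45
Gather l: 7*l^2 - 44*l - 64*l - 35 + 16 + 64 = 7*l^2 - 108*l + 45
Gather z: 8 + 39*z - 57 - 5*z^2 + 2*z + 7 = -5*z^2 + 41*z - 42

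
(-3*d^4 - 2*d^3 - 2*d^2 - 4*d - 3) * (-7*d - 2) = 21*d^5 + 20*d^4 + 18*d^3 + 32*d^2 + 29*d + 6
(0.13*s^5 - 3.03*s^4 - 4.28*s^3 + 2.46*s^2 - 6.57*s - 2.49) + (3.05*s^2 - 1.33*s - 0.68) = 0.13*s^5 - 3.03*s^4 - 4.28*s^3 + 5.51*s^2 - 7.9*s - 3.17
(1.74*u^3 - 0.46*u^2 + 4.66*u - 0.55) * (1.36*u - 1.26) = 2.3664*u^4 - 2.818*u^3 + 6.9172*u^2 - 6.6196*u + 0.693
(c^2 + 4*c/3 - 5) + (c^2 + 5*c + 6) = 2*c^2 + 19*c/3 + 1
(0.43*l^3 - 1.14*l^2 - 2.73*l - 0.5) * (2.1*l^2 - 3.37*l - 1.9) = 0.903*l^5 - 3.8431*l^4 - 2.7082*l^3 + 10.3161*l^2 + 6.872*l + 0.95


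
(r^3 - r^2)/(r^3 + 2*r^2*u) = (r - 1)/(r + 2*u)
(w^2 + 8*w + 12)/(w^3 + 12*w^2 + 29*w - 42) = (w + 2)/(w^2 + 6*w - 7)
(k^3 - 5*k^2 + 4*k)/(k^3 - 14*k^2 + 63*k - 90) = k*(k^2 - 5*k + 4)/(k^3 - 14*k^2 + 63*k - 90)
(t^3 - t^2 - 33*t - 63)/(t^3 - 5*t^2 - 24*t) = (t^2 - 4*t - 21)/(t*(t - 8))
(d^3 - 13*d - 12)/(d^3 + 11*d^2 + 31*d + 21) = (d - 4)/(d + 7)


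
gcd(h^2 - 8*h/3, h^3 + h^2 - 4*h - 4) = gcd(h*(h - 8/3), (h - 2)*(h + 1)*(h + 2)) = 1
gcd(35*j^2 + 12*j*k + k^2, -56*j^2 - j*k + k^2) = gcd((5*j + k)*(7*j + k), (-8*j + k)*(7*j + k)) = 7*j + k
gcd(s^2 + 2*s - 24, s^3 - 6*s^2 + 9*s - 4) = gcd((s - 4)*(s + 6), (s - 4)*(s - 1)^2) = s - 4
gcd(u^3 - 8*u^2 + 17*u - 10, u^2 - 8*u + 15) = u - 5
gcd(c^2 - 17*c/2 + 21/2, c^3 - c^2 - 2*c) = 1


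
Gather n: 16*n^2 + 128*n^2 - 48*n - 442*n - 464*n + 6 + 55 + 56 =144*n^2 - 954*n + 117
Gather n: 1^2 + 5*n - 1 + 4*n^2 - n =4*n^2 + 4*n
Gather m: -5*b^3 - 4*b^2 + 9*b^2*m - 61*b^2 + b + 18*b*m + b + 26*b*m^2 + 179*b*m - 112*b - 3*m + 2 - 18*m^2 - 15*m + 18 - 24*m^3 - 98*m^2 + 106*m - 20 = -5*b^3 - 65*b^2 - 110*b - 24*m^3 + m^2*(26*b - 116) + m*(9*b^2 + 197*b + 88)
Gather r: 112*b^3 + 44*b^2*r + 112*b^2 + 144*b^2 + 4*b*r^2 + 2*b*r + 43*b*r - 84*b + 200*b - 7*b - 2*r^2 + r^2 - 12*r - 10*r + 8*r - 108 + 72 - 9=112*b^3 + 256*b^2 + 109*b + r^2*(4*b - 1) + r*(44*b^2 + 45*b - 14) - 45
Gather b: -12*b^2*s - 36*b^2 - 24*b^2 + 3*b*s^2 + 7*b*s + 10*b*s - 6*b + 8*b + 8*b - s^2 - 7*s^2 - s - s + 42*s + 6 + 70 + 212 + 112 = b^2*(-12*s - 60) + b*(3*s^2 + 17*s + 10) - 8*s^2 + 40*s + 400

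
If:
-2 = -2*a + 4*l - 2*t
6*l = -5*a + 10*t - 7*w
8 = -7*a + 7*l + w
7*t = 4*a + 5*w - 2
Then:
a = -43/34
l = -66/119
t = 275/238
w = 103/34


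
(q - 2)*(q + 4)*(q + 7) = q^3 + 9*q^2 + 6*q - 56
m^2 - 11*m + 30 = (m - 6)*(m - 5)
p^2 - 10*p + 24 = (p - 6)*(p - 4)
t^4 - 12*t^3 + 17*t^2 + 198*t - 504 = (t - 7)*(t - 6)*(t - 3)*(t + 4)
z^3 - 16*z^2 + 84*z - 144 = (z - 6)^2*(z - 4)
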